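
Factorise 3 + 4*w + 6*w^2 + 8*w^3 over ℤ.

(4*w + 3)*(2*w^2 + 1)

Group as (8*w^3 + 4*w) + (6*w^2 + 3) = 4*w*(2*w^2 + 1) + 3*(2*w^2 + 1).
Both groups share the factor (2*w^2 + 1).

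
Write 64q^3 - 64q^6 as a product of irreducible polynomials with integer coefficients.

-64q^3(q - 1)(q^2 + q + 1)

Pull out the common factor 64q^3, leaving -q^3 + 1.
Recognize a difference of cubes with the parts 1 and q.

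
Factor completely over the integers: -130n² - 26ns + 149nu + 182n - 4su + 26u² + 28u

Group: -13n(10n + 2s - 13u - 14) - 2u(10n + 2s - 13u - 14); both groups contain (10n + 2s - 13u - 14).

-(10n + 2s - 13u - 14)(13n + 2u)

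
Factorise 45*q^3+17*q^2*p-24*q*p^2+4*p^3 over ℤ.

(5*q-2*p)*(9*q-2*p)*(q+p)

Group: 9*q*(5*q^2+3*q*p-2*p^2) - 2*p*(5*q^2+3*q*p-2*p^2); both groups contain (5*q^2+3*q*p-2*p^2), so (9*q-2*p) is a factor with cofactor 5*q^2+3*q*p-2*p^2.
The cofactor groups again: 5*q^2+3*q*p-2*p^2 = q*(5*q-2*p) + p*(5*q-2*p); both groups contain (5*q-2*p), giving (q+p)*(5*q-2*p).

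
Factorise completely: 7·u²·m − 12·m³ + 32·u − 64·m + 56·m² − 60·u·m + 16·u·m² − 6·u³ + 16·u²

−(3·u − 2·m + 4)·(u − 2·m)·(2·u + 3·m − 8)

Group: u·(−6·u² − 5·u·m + 16·u + 6·m² − 28·m + 32) − 2·m·(−6·u² − 5·u·m + 16·u + 6·m² − 28·m + 32); both groups contain (−6·u² − 5·u·m + 16·u + 6·m² − 28·m + 32), so (u − 2·m) is a factor with cofactor −6·u² − 5·u·m + 16·u + 6·m² − 28·m + 32.
The cofactor groups again: −6·u² − 5·u·m + 16·u + 6·m² − 28·m + 32 = −2·u·(3·u − 2·m + 4) + (−3·m + 8)·(3·u − 2·m + 4); both groups contain (3·u − 2·m + 4), giving −(2·u + 3·m − 8)·(3·u − 2·m + 4).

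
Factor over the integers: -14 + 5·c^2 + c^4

Substitute u = c^2 to get a quadratic in u, then factor.
c^2 - 2 is irreducible over ℤ (2 is not a perfect square).
c^2 + 7 is irreducible over ℤ (always positive, so no real roots).

(c^2 + 7)·(c^2 - 2)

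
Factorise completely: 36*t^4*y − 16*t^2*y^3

4*t^2*y*(3*t + 2*y)*(3*t − 2*y)

Factor out 4*t^2*y, leaving 9*t^2 − 4*y^2, which is a difference of two squares.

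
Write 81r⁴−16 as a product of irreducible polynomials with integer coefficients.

(3r+2)(3r−2)(9r²+4)

Write as (9r²)² − (4)², then factor 9r²−4 once more.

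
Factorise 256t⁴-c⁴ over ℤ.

(4t-c)(4t+c)(16t²+c²)

(4t)⁴ − (c)⁴ = ((4t)² − (c)²)((4t)² + (c)²); the first factor splits again, the second (16t²+c²) is irreducible.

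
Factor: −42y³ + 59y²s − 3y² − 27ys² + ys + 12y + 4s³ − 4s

Group: 3y(−14y² + 15ys − y − 4s² + 4) − s(−14y² + 15ys − y − 4s² + 4); both groups contain (−14y² + 15ys − y − 4s² + 4), so (3y − s) is a factor with cofactor −14y² + 15ys − y − 4s² + 4.
The cofactor groups again: −14y² + 15ys − y − 4s² + 4 = −7y(2y − s − 1) + (4s − 4)(2y − s − 1); both groups contain (2y − s − 1), giving −(7y − 4s + 4)(2y − s − 1).

−(7y − 4s + 4)(2y − s − 1)(3y − s)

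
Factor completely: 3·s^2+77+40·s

(3·s+7)·(s+11)

Need a pair with product 3·77 = 231 and sum 40: that's 33 and 7.
Split the middle term: 3·s^2+33·s + 7·s+77 = 3·s·(s+11) + 7·(s+11).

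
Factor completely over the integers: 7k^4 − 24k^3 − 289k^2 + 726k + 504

(7k + 4)(k + 6)(k − 3)(k − 7)

Trying the rational-root candidates, k = −6 is a root, giving the factor (k + 6) and quotient 7k^3 − 66k^2 + 107k + 84.
Next, k = 7 is a root, so (k − 7) is a factor; dividing leaves 7k^2 − 17k − 12.
The remaining quadratic factors as (7k + 4)(k − 3).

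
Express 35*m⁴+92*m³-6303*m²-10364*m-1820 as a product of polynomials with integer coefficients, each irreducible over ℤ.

Trying the rational-root candidates, m = -10/7 is a root, so (7*m+10) divides it; the quotient is 5*m³+6*m²-909*m-182.
Next, m = 13 is a root, so (m-13) is a factor; dividing leaves 5*m²+71*m+14.
The remaining quadratic factors as (5*m+1)(m+14).

(5*m+1)*(7*m+10)*(m+14)*(m-13)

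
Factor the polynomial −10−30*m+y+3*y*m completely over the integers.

Group as (3*y*m+y) + (−30*m−10) = y*(3*m+1) − 10*(3*m+1).
Both groups share the factor (3*m+1).

(3*m+1)*(y−10)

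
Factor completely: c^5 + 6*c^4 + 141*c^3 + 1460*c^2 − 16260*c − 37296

(c + 12)*(c + 2)*(c − 7)*(c^2 − c + 222)

By the rational root theorem, c = −12 is a root, so (c + 12) divides it; the quotient is c^4 − 6*c^3 + 213*c^2 − 1096*c − 3108.
Then c = −2 is a root, so (c + 2) divides it; the quotient is c^3 − 8*c^2 + 229*c − 1554.
Continuing, c = 7 is a root, so (c − 7) divides it; the quotient is c^2 − c + 222.
The quadratic c^2 − c + 222 has discriminant −887 < 0 and is irreducible over ℤ.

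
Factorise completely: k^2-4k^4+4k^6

Every term has a factor of k^2; factoring it out leaves 4k^4-4k^2+1.
Recognize a perfect-square trinomial with the parts 1 and 2k^2.

k^2(2k^2-1)^2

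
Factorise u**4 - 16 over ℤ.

(u)⁴ − (2)⁴ = ((u)² − (2)²)((u)² + (2)²); the first factor splits again, the second (u**2 + 4) is irreducible.

(u + 2)(u - 2)(u**2 + 4)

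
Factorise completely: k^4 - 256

Difference of squares twice: with A = k and B = 4, A⁴ − B⁴ = (A² − B²)(A² + B²), and A² − B² factors again.

(k + 4)*(k - 4)*(k^2 + 16)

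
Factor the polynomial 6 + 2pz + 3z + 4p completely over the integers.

(2p + 3)(z + 2)

Group as (2pz + 4p) + (3z + 6) = 2p(z + 2) + 3(z + 2).
Both groups share the factor (z + 2).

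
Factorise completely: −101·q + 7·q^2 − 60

Need a pair with product 7·(−60) = −420 and sum −101: that's 4 and −105.
Split the middle term: 7·q^2 + 4·q − 105·q − 60 = q·(7·q + 4) − 15·(7·q + 4).

(7·q + 4)·(q − 15)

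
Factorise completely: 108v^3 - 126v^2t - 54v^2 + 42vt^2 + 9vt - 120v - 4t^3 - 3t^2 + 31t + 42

(6v - 4t - 7)(3v - t + 3)(6v - t - 2)

Group: 3v(36v^2 - 30vt - 54v + 4t^2 + 15t + 14) + (-t + 3)(36v^2 - 30vt - 54v + 4t^2 + 15t + 14); both groups contain (36v^2 - 30vt - 54v + 4t^2 + 15t + 14), so (3v - t + 3) is a factor with cofactor 36v^2 - 30vt - 54v + 4t^2 + 15t + 14.
The cofactor groups again: 36v^2 - 30vt - 54v + 4t^2 + 15t + 14 = 6v(6v - 4t - 7) + (-t - 2)(6v - 4t - 7); both groups contain (6v - 4t - 7), giving (6v - t - 2)(6v - 4t - 7).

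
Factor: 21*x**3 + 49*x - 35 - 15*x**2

Group as (21*x**3 + 49*x) + (-15*x**2 - 35) = 7*x*(3*x**2 + 7) - 5*(3*x**2 + 7).
Both groups share the factor (3*x**2 + 7).

(7*x - 5)*(3*x**2 + 7)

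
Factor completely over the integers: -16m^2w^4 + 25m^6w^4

Every term has a factor of m^2w^4; factoring it out leaves 25m^4 - 16.
Recognize a difference of squares with the parts 5m^2 and 4.

m^2w^4(5m^2 + 4)(5m^2 - 4)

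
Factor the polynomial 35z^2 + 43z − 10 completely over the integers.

(5z − 1)(7z + 10)

Need a pair with product 35·(−10) = −350 and sum 43: that's −7 and 50.
Split the middle term: 35z^2 − 7z + 50z − 10 = 7z(5z − 1) + 10(5z − 1).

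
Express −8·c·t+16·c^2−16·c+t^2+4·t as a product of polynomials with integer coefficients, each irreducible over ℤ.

(4·c−t)·(4·c−t−4)

Group: 4·c·(4·c−t−4) − t·(4·c−t−4); both groups contain (4·c−t−4).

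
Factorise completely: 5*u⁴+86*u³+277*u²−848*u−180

(5*u+1)*(u+10)*(u+9)*(u−2)

Testing divisors of the constant over divisors of the leading coefficient, u = −10 is a root, so (u+10) divides it; the quotient is 5*u³+36*u²−83*u−18.
Then u = −9 is a root, so (u+9) divides it; the quotient is 5*u²−9*u−2.
The remaining quadratic factors as (5*u+1)(u−2).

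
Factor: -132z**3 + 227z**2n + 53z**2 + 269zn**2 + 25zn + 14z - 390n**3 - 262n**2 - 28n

-(12z - 13n - 7)(z - 2n)(11z + 15n + 2)

Group: 11z(-12z**2 + 37zn + 7z - 26n**2 - 14n) + (15n + 2)(-12z**2 + 37zn + 7z - 26n**2 - 14n); both groups contain (-12z**2 + 37zn + 7z - 26n**2 - 14n), so (11z + 15n + 2) is a factor with cofactor -12z**2 + 37zn + 7z - 26n**2 - 14n.
The cofactor groups again: -12z**2 + 37zn + 7z - 26n**2 - 14n = -12z(z - 2n) + (13n + 7)(z - 2n); both groups contain (z - 2n), giving -(12z - 13n - 7)(z - 2n).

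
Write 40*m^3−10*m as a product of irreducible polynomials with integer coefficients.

10*m*(2*m+1)*(2*m−1)

Every term has a factor of 10*m. Then 4*m^2−1 = (2*m)² − (1)².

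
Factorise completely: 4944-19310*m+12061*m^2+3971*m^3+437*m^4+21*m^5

Testing divisors of the constant over divisors of the leading coefficient, m = 6/7 is a root, giving the factor (7*m-6) and quotient 3*m^4+65*m^3+623*m^2+2257*m-824.
Next, m = -8 is a root, so (m+8) divides it; the quotient is 3*m^3+41*m^2+295*m-103.
Continuing, m = 1/3 is a root, so (3*m-1) divides it; the quotient is m^2+14*m+103.
The quadratic m^2+14*m+103 has discriminant -216 < 0 and is irreducible over ℤ.

(3*m-1)*(7*m-6)*(m+8)*(m^2+14*m+103)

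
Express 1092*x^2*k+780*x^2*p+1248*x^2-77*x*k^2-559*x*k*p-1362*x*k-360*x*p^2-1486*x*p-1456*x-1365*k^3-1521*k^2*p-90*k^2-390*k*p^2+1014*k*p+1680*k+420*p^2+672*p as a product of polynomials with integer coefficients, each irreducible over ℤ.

(13*x-15*k-6*p)*(12*x+13*k-14)*(7*k+5*p+8)

Group: 7*k*(156*x^2-11*x*k-72*x*p-182*x-195*k^2-78*k*p+210*k+84*p) + (5*p+8)*(156*x^2-11*x*k-72*x*p-182*x-195*k^2-78*k*p+210*k+84*p); both groups contain (156*x^2-11*x*k-72*x*p-182*x-195*k^2-78*k*p+210*k+84*p), so (7*k+5*p+8) is a factor with cofactor 156*x^2-11*x*k-72*x*p-182*x-195*k^2-78*k*p+210*k+84*p.
The cofactor groups again: 156*x^2-11*x*k-72*x*p-182*x-195*k^2-78*k*p+210*k+84*p = 13*x*(12*x+13*k-14) + (-15*k-6*p)*(12*x+13*k-14); both groups contain (12*x+13*k-14), giving (13*x-15*k-6*p)*(12*x+13*k-14).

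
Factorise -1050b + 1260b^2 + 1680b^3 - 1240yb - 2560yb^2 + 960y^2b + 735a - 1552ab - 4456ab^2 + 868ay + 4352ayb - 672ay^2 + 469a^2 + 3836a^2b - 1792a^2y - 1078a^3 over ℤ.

Group: 14a(-77a^2 - 84ay + 208ab - 49a + 120yb - 140b^2 + 70b) + (8y - 12b - 15)(-77a^2 - 84ay + 208ab - 49a + 120yb - 140b^2 + 70b); both groups contain (-77a^2 - 84ay + 208ab - 49a + 120yb - 140b^2 + 70b), so (14a + 8y - 12b - 15) is a factor with cofactor -77a^2 - 84ay + 208ab - 49a + 120yb - 140b^2 + 70b.
The cofactor groups again: -77a^2 - 84ay + 208ab - 49a + 120yb - 140b^2 + 70b = -11a(7a - 10b) + (-12y + 14b - 7)(7a - 10b); both groups contain (7a - 10b), giving -(11a + 12y - 14b + 7)(7a - 10b).

-(11a + 12y - 14b + 7)(14a + 8y - 12b - 15)(7a - 10b)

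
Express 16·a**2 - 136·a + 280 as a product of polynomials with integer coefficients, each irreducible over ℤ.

8·(2·a - 7)·(a - 5)

Pull out the common factor 8, then factor the remaining trinomial.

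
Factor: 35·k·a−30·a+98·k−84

Group as (35·k·a+98·k) + (−30·a−84) = 7·k·(5·a+14) − 6·(5·a+14).
Both groups share the factor (5·a+14).

(5·a+14)·(7·k−6)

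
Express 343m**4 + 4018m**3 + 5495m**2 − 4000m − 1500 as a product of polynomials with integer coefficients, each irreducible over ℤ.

Among the possible rational roots, m = −10 is a root, so (m + 10) is a factor; dividing leaves 343m**3 + 588m**2 − 385m − 150.
Continuing, m = 5/7 is a root, so (7m − 5) is a factor; dividing leaves 49m**2 + 119m + 30.
The remaining quadratic factors as (7m + 15)(7m + 2).

(7m + 15)(7m + 2)(7m − 5)(m + 10)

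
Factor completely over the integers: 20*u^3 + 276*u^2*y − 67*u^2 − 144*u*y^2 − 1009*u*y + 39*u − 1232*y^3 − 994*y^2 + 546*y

Group: u*(20*u^2 − 4*u*y − 67*u − 88*y^2 − 71*y + 39) + 14*y*(20*u^2 − 4*u*y − 67*u − 88*y^2 − 71*y + 39); both groups contain (20*u^2 − 4*u*y − 67*u − 88*y^2 − 71*y + 39), so (u + 14*y) is a factor with cofactor 20*u^2 − 4*u*y − 67*u − 88*y^2 − 71*y + 39.
The cofactor groups again: 20*u^2 − 4*u*y − 67*u − 88*y^2 − 71*y + 39 = 5*u*(4*u + 8*y − 3) + (−11*y − 13)*(4*u + 8*y − 3); both groups contain (4*u + 8*y − 3), giving (5*u − 11*y − 13)*(4*u + 8*y − 3).

(4*u + 8*y − 3)*(5*u − 11*y − 13)*(u + 14*y)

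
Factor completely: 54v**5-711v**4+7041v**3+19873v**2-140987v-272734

(3v+11)(3v-14)(6v+11)(v**2-14v+161)

Trying the rational-root candidates, v = 14/3 is a root, so (3v-14) divides it; the quotient is 18v**4-153v**3+1633v**2+14245v+19481.
Next, v = -11/6 is a root, so (6v+11) is a factor; dividing leaves 3v**3-31v**2+329v+1771.
Then v = -11/3 is a root, giving the factor (3v+11) and quotient v**2-14v+161.
The quadratic v**2-14v+161 has discriminant -448 < 0 and is irreducible over ℤ.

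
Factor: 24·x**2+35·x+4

(3·x+4)·(8·x+1)

Need a pair with product 24·4 = 96 and sum 35: that's 3 and 32.
Split the middle term: 24·x**2+3·x + 32·x+4 = 3·x·(8·x+1) + 4·(8·x+1).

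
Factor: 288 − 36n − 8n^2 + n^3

Among the possible rational roots, n = 8 is a root, so (n − 8) is a factor; dividing leaves n^2 − 36.
The remaining quadratic factors as (n − 6)(n + 6).

(n + 6)(n − 6)(n − 8)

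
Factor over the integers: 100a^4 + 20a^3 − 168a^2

Pull out the common factor 4a^2, then factor the remaining trinomial.

4a^2(5a + 7)(5a − 6)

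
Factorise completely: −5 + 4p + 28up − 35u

Group as (28up − 35u) + (4p − 5) = 7u(4p − 5) + (4p − 5).
Both groups share the factor (4p − 5).

(4p − 5)(7u + 1)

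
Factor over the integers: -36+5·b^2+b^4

Substitute u = b^2 to get a quadratic in u, then factor.
b^2+9 is irreducible over ℤ (sum of squares).
b^2-4 is a difference of squares.

(b+2)·(b-2)·(b^2+9)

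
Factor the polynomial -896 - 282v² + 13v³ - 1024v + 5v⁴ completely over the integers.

(5v + 8)(v + 2)(v + 7)(v - 8)

By the rational root theorem, v = 8 is a root, giving the factor (v - 8) and quotient 5v³ + 53v² + 142v + 112.
Continuing, v = -7 is a root, so (v + 7) is a factor; dividing leaves 5v² + 18v + 16.
The remaining quadratic factors as (5v + 8)(v + 2).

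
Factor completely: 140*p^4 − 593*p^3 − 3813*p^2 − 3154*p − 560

(4*p + 1)*(5*p + 14)*(7*p + 5)*(p − 8)

Trying the rational-root candidates, p = −5/7 is a root, so (7*p + 5) is a factor; dividing leaves 20*p^3 − 99*p^2 − 474*p − 112.
Continuing, p = −1/4 is a root, so (4*p + 1) is a factor; dividing leaves 5*p^2 − 26*p − 112.
The remaining quadratic factors as (p − 8)(5*p + 14).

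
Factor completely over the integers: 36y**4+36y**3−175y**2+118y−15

(6y−1)(6y−5)(y+3)(y−1)

Among the possible rational roots, y = −3 is a root, so (y+3) divides it; the quotient is 36y**3−72y**2+41y−5.
Then y = 1/6 is a root, so (6y−1) is a factor; dividing leaves 6y**2−11y+5.
The remaining quadratic factors as (y−1)(6y−5).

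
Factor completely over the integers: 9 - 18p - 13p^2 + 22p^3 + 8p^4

(2p - 1)(4p - 3)(p + 1)(p + 3)

Among the possible rational roots, p = -3 is a root, so (p + 3) is a factor; dividing leaves 8p^3 - 2p^2 - 7p + 3.
Continuing, p = -1 is a root, giving the factor (p + 1) and quotient 8p^2 - 10p + 3.
The remaining quadratic factors as (4p - 3)(2p - 1).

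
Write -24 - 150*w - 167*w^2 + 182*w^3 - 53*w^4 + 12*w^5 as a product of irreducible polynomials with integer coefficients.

(3*w + 1)*(4*w + 1)*(w - 2)*(w^2 - 3*w + 12)

Testing divisors of the constant over divisors of the leading coefficient, w = 2 is a root, so (w - 2) divides it; the quotient is 12*w^4 - 29*w^3 + 124*w^2 + 81*w + 12.
Continuing, w = -1/3 is a root, giving the factor (3*w + 1) and quotient 4*w^3 - 11*w^2 + 45*w + 12.
Then w = -1/4 is a root, so (4*w + 1) is a factor; dividing leaves w^2 - 3*w + 12.
The quadratic w^2 - 3*w + 12 has discriminant -39 < 0 and is irreducible over ℤ.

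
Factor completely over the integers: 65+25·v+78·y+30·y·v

(5·v+13)·(6·y+5)

Group as (30·y·v+78·y) + (25·v+65) = 6·y·(5·v+13) + 5·(5·v+13).
Both groups share the factor (5·v+13).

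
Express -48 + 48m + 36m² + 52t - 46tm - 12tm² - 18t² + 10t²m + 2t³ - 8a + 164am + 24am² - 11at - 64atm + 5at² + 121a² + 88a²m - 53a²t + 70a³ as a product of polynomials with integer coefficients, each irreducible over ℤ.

Group: 7a(10a² - 9at + 4am + 23a + 2t² - 2tm - 10t + 6m + 12) + (t + 6m - 4)(10a² - 9at + 4am + 23a + 2t² - 2tm - 10t + 6m + 12); both groups contain (10a² - 9at + 4am + 23a + 2t² - 2tm - 10t + 6m + 12), so (7a + t + 6m - 4) is a factor with cofactor 10a² - 9at + 4am + 23a + 2t² - 2tm - 10t + 6m + 12.
The cofactor groups again: 10a² - 9at + 4am + 23a + 2t² - 2tm - 10t + 6m + 12 = 2a(5a - 2t + 2m + 4) + (-t + 3)(5a - 2t + 2m + 4); both groups contain (5a - 2t + 2m + 4), giving (2a - t + 3)(5a - 2t + 2m + 4).

(2a - t + 3)(5a - 2t + 2m + 4)(7a + t + 6m - 4)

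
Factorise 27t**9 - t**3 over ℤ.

Pull out the common factor t**3, leaving 27t**6 - 1.
Recognize a difference of cubes with the parts 3t**2 and 1.

t**3(3t**2 - 1)(9t**4 + 3t**2 + 1)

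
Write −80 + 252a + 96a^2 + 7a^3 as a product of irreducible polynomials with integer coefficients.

(7a − 2)(a + 10)(a + 4)

Testing divisors of the constant over divisors of the leading coefficient, a = 2/7 is a root, so (7a − 2) is a factor; dividing leaves a^2 + 14a + 40.
The remaining quadratic factors as (a + 4)(a + 10).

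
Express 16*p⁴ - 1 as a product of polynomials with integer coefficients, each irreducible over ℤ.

(2*p)⁴ − (1)⁴ = ((2*p)² − (1)²)((2*p)² + (1)²); the first factor splits again, the second (4*p² + 1) is irreducible.

(2*p + 1)*(2*p - 1)*(4*p² + 1)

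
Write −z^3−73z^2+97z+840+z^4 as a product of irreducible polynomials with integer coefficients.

Trying the rational-root candidates, z = 7 is a root, so (z−7) divides it; the quotient is z^3+6z^2−31z−120.
Continuing, z = −8 is a root, so (z+8) divides it; the quotient is z^2−2z−15.
The remaining quadratic factors as (z+3)(z−5).

(z+3)(z+8)(z−5)(z−7)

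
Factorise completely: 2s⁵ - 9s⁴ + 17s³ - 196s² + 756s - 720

Trying the rational-root candidates, s = 3/2 is a root, so (2s - 3) divides it; the quotient is s⁴ - 3s³ + 4s² - 92s + 240.
Next, s = 4 is a root, so (s - 4) is a factor; dividing leaves s³ + s² + 8s - 60.
Next, s = 3 is a root, so (s - 3) divides it; the quotient is s² + 4s + 20.
The quadratic s² + 4s + 20 has discriminant -64 < 0 and is irreducible over ℤ.

(2s - 3)(s - 3)(s - 4)(s² + 4s + 20)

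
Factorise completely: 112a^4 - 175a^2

7a^2(4a + 5)(4a - 5)

Every term has a factor of 7a^2. Then 16a^2 - 25 = (4a)² − (5)².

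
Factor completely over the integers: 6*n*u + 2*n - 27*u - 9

(2*n - 9)*(3*u + 1)

Group as (6*n*u + 2*n) + (-27*u - 9) = 2*n*(3*u + 1) - 9*(3*u + 1).
Both groups share the factor (3*u + 1).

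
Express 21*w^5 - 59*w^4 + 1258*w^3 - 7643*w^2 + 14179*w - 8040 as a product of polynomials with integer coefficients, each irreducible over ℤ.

(3*w - 5)*(7*w - 8)*(w - 3)*(w^2 + 3*w + 67)

Testing divisors of the constant over divisors of the leading coefficient, w = 5/3 is a root, so (3*w - 5) divides it; the quotient is 7*w^4 - 8*w^3 + 406*w^2 - 1871*w + 1608.
Next, w = 8/7 is a root, so (7*w - 8) is a factor; dividing leaves w^3 + 58*w - 201.
Next, w = 3 is a root, so (w - 3) is a factor; dividing leaves w^2 + 3*w + 67.
The quadratic w^2 + 3*w + 67 has discriminant -259 < 0 and is irreducible over ℤ.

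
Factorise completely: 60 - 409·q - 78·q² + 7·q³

(7·q - 1)·(q + 4)·(q - 15)

Testing divisors of the constant over divisors of the leading coefficient, q = 1/7 is a root, so (7·q - 1) divides it; the quotient is q² - 11·q - 60.
The remaining quadratic factors as (q + 4)(q - 15).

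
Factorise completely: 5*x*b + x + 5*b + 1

(5*b + 1)*(x + 1)

Group as (5*x*b + x) + (5*b + 1) = x*(5*b + 1) + (5*b + 1).
Both groups share the factor (5*b + 1).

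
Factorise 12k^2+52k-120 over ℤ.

4(3k-5)(k+6)

Pull out the common factor 4, then factor the remaining trinomial.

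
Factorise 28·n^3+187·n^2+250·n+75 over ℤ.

(4·n+5)·(7·n+3)·(n+5)

Testing divisors of the constant over divisors of the leading coefficient, n = -5 is a root, so (n+5) divides it; the quotient is 28·n^2+47·n+15.
The remaining quadratic factors as (4·n+5)(7·n+3).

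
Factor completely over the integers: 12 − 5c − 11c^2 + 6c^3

Trying the rational-root candidates, c = 4/3 is a root, so (3c − 4) is a factor; dividing leaves 2c^2 − c − 3.
The remaining quadratic factors as (2c − 3)(c + 1).

(2c − 3)(3c − 4)(c + 1)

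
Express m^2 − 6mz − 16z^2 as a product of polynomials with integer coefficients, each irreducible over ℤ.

Group: m(m + 2z) − 8z(m + 2z); both groups contain (m + 2z).

(m + 2z)(m − 8z)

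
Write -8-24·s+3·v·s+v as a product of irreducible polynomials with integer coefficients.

Group as (3·v·s+v) + (-24·s-8) = v·(3·s+1) - 8·(3·s+1).
Both groups share the factor (3·s+1).

(3·s+1)·(v-8)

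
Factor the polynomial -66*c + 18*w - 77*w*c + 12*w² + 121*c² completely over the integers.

Group: 3*w*(4*w - 11*c + 6) - 11*c*(4*w - 11*c + 6); both groups contain (4*w - 11*c + 6).

(3*w - 11*c)*(4*w - 11*c + 6)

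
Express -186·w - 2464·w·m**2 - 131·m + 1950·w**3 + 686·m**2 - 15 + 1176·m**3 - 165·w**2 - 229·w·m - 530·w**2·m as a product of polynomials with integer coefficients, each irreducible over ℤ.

Group: 15·w·(130·w**2 + 86·w·m - 37·w - 84·m**2 - 67·m - 5) + (-14·m + 3)·(130·w**2 + 86·w·m - 37·w - 84·m**2 - 67·m - 5); both groups contain (130·w**2 + 86·w·m - 37·w - 84·m**2 - 67·m - 5), so (15·w - 14·m + 3) is a factor with cofactor 130·w**2 + 86·w·m - 37·w - 84·m**2 - 67·m - 5.
The cofactor groups again: 130·w**2 + 86·w·m - 37·w - 84·m**2 - 67·m - 5 = 10·w·(13·w - 7·m - 5) + (12·m + 1)·(13·w - 7·m - 5); both groups contain (13·w - 7·m - 5), giving (10·w + 12·m + 1)·(13·w - 7·m - 5).

(15·w - 14·m + 3)·(13·w - 7·m - 5)·(10·w + 12·m + 1)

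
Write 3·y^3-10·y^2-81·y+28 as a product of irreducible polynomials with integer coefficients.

(3·y-1)·(y+4)·(y-7)

By the rational root theorem, y = -4 is a root, so (y+4) is a factor; dividing leaves 3·y^2-22·y+7.
The remaining quadratic factors as (y-7)(3·y-1).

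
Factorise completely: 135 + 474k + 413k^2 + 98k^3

(2k + 5)(7k + 3)(7k + 9)

Among the possible rational roots, k = -3/7 is a root, so (7k + 3) is a factor; dividing leaves 14k^2 + 53k + 45.
The remaining quadratic factors as (2k + 5)(7k + 9).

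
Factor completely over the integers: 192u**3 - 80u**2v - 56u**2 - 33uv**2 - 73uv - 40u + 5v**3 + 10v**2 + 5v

Group: 3u(64u**2 - 48uv - 40u + 5v**2 + 5v) + (v + 1)(64u**2 - 48uv - 40u + 5v**2 + 5v); both groups contain (64u**2 - 48uv - 40u + 5v**2 + 5v), so (3u + v + 1) is a factor with cofactor 64u**2 - 48uv - 40u + 5v**2 + 5v.
The cofactor groups again: 64u**2 - 48uv - 40u + 5v**2 + 5v = 8u(8u - v) + (-5v - 5)(8u - v); both groups contain (8u - v), giving (8u - 5v - 5)(8u - v).

(3u + v + 1)(8u - 5v - 5)(8u - v)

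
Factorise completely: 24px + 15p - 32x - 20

(3p - 4)(8x + 5)

Group as (24px + 15p) + (-32x - 20) = 3p(8x + 5) - 4(8x + 5).
Both groups share the factor (8x + 5).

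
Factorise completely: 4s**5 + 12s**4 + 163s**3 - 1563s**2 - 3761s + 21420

Trying the rational-root candidates, s = -4 is a root, giving the factor (s + 4) and quotient 4s**4 - 4s**3 + 179s**2 - 2279s + 5355.
Continuing, s = 9/2 is a root, giving the factor (2s - 9) and quotient 2s**3 + 7s**2 + 121s - 595.
Then s = 7/2 is a root, so (2s - 7) divides it; the quotient is s**2 + 7s + 85.
The quadratic s**2 + 7s + 85 has discriminant -291 < 0 and is irreducible over ℤ.

(2s - 7)(2s - 9)(s + 4)(s**2 + 7s + 85)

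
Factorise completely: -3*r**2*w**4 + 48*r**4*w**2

Pull out the common factor 3*r**2*w**2; 16*r**2 - w**2 is a difference of squares.

3*r**2*w**2*(4*r + w)*(4*r - w)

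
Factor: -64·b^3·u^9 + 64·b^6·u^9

64·b^3·u^9·(b - 1)·(b^2 + b + 1)

Factor out 64·b^3·u^9 first: what remains is b^3 - 1.
Recognize a difference of cubes with the parts b and 1.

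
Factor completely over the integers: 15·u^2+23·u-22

(3·u-2)·(5·u+11)

Need a pair with product 15·(-22) = -330 and sum 23: that's 33 and -10.
Split the middle term: 15·u^2+33·u - 10·u-22 = 3·u·(5·u+11) - 2·(5·u+11).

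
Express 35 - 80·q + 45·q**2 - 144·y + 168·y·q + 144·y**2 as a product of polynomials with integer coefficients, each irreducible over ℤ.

Group: 12·y·(12·y + 9·q - 7) + (5·q - 5)·(12·y + 9·q - 7); both groups contain (12·y + 9·q - 7).

(12·y + 5·q - 5)·(12·y + 9·q - 7)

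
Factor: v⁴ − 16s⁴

(v)⁴ − (2s)⁴ = ((v)² − (2s)²)((v)² + (2s)²); the first factor splits again, the second (v² + 4s²) is irreducible.

(v − 2s)(v + 2s)(v² + 4s²)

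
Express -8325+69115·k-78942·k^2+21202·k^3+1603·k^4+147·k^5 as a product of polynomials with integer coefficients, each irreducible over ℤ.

(3·k-5)·(7·k-1)·(7·k-9)·(k^2+14·k+185)

Testing divisors of the constant over divisors of the leading coefficient, k = 1/7 is a root, so (7·k-1) divides it; the quotient is 21·k^4+232·k^3+3062·k^2-10840·k+8325.
Next, k = 9/7 is a root, so (7·k-9) is a factor; dividing leaves 3·k^3+37·k^2+485·k-925.
Continuing, k = 5/3 is a root, giving the factor (3·k-5) and quotient k^2+14·k+185.
The quadratic k^2+14·k+185 has discriminant -544 < 0 and is irreducible over ℤ.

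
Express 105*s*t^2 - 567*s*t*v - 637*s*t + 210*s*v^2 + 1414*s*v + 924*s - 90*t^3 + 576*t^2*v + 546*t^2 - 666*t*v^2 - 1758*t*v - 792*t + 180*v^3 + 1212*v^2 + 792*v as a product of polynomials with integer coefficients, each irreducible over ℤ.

Group: 3*t*(35*s*t - 14*s*v - 84*s - 30*t^2 + 42*t*v + 72*t - 12*v^2 - 72*v) + (-15*v - 11)*(35*s*t - 14*s*v - 84*s - 30*t^2 + 42*t*v + 72*t - 12*v^2 - 72*v); both groups contain (35*s*t - 14*s*v - 84*s - 30*t^2 + 42*t*v + 72*t - 12*v^2 - 72*v), so (3*t - 15*v - 11) is a factor with cofactor 35*s*t - 14*s*v - 84*s - 30*t^2 + 42*t*v + 72*t - 12*v^2 - 72*v.
The cofactor groups again: 35*s*t - 14*s*v - 84*s - 30*t^2 + 42*t*v + 72*t - 12*v^2 - 72*v = 7*s*(5*t - 2*v - 12) + (-6*t + 6*v)*(5*t - 2*v - 12); both groups contain (5*t - 2*v - 12), giving (7*s - 6*t + 6*v)*(5*t - 2*v - 12).

(3*t - 15*v - 11)*(5*t - 2*v - 12)*(7*s - 6*t + 6*v)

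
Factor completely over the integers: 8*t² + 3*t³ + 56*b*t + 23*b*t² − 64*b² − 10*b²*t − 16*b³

Group: 2*b*(−8*b² + 7*b*t + t²) + (3*t + 8)*(−8*b² + 7*b*t + t²); both groups contain (−8*b² + 7*b*t + t²), so (2*b + 3*t + 8) is a factor with cofactor −8*b² + 7*b*t + t².
The cofactor groups again: −8*b² + 7*b*t + t² = −8*b*(b − t) − t*(b − t); both groups contain (b − t), giving −(8*b + t)*(b − t).

−(2*b + 3*t + 8)*(8*b + t)*(b − t)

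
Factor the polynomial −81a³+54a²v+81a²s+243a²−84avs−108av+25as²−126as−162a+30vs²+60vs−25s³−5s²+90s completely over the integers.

Group: a(−81a²+54av+81a−30vs+25s²−45s) + (−s−2)(−81a²+54av+81a−30vs+25s²−45s); both groups contain (−81a²+54av+81a−30vs+25s²−45s), so (a−s−2) is a factor with cofactor −81a²+54av+81a−30vs+25s²−45s.
The cofactor groups again: −81a²+54av+81a−30vs+25s²−45s = −9a(9a−6v+5s−9) + 5s(9a−6v+5s−9); both groups contain (9a−6v+5s−9), giving −(9a−5s)(9a−6v+5s−9).

−(9a−6v+5s−9)(9a−5s)(a−s−2)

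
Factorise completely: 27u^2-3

Factor out 3, leaving 9u^2-1, which is a difference of two squares.

3(3u+1)(3u-1)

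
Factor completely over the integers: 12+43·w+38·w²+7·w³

By the rational root theorem, w = -4 is a root, so (w+4) is a factor; dividing leaves 7·w²+10·w+3.
The remaining quadratic factors as (w+1)(7·w+3).

(7·w+3)·(w+1)·(w+4)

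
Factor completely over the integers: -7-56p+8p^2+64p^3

(8p+1)(8p^2-7)

Group as (64p^3-56p) + (8p^2-7) = 8p(8p^2-7) + (8p^2-7).
Both groups share the factor (8p^2-7).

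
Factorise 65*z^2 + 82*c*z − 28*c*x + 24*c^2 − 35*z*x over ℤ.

(4*c + 5*z)*(6*c + 13*z − 7*x)

Group: 4*c*(6*c + 13*z − 7*x) + 5*z*(6*c + 13*z − 7*x); both groups contain (6*c + 13*z − 7*x).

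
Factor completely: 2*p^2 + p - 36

(2*p + 9)*(p - 4)

Need a pair with product 2·(-36) = -72 and sum 1: that's -8 and 9.
Split the middle term: 2*p^2 - 8*p + 9*p - 36 = 2*p*(p - 4) + 9*(p - 4).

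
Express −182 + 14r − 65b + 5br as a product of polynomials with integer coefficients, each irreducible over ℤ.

(5b + 14)(r − 13)

Group as (5br − 65b) + (14r − 182) = 5b(r − 13) + 14(r − 13).
Both groups share the factor (r − 13).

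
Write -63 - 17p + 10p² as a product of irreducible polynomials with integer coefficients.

Need a pair with product 10·(-63) = -630 and sum -17: that's 18 and -35.
Split the middle term: 10p² + 18p - 35p - 63 = 2p(5p + 9) - 7(5p + 9).

(2p - 7)(5p + 9)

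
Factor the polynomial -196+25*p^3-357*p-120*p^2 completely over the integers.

(5*p+4)*(5*p+7)*(p-7)

By the rational root theorem, p = 7 is a root, giving the factor (p-7) and quotient 25*p^2+55*p+28.
The remaining quadratic factors as (5*p+7)(5*p+4).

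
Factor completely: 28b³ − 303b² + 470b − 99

By the rational root theorem, b = 1/4 is a root, so (4b − 1) is a factor; dividing leaves 7b² − 74b + 99.
The remaining quadratic factors as (7b − 11)(b − 9).

(4b − 1)(7b − 11)(b − 9)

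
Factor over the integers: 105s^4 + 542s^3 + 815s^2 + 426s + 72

By the rational root theorem, s = -2/5 is a root, so (5s + 2) is a factor; dividing leaves 21s^3 + 100s^2 + 123s + 36.
Continuing, s = -3 is a root, so (s + 3) divides it; the quotient is 21s^2 + 37s + 12.
The remaining quadratic factors as (3s + 4)(7s + 3).

(3s + 4)(5s + 2)(7s + 3)(s + 3)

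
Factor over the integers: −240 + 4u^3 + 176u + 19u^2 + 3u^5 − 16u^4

Trying the rational-root candidates, u = 3 is a root, so (u − 3) is a factor; dividing leaves 3u^4 − 7u^3 − 17u^2 − 32u + 80.
Then u = 4/3 is a root, so (3u − 4) is a factor; dividing leaves u^3 − u^2 − 7u − 20.
Continuing, u = 4 is a root, giving the factor (u − 4) and quotient u^2 + 3u + 5.
The quadratic u^2 + 3u + 5 has discriminant −11 < 0 and is irreducible over ℤ.

(3u − 4)(u − 3)(u − 4)(u^2 + 3u + 5)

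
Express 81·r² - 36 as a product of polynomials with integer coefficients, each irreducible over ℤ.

9·(3·r + 2)·(3·r - 2)

Factor out 9, leaving 9·r² - 4, which is a difference of two squares.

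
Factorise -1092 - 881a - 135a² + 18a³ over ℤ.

(3a + 7)(6a + 13)(a - 12)

Testing divisors of the constant over divisors of the leading coefficient, a = 12 is a root, so (a - 12) divides it; the quotient is 18a² + 81a + 91.
The remaining quadratic factors as (3a + 7)(6a + 13).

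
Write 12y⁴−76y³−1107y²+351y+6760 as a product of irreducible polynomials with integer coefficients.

By the rational root theorem, y = −8/3 is a root, giving the factor (3y+8) and quotient 4y³−36y²−273y+845.
Next, y = 13 is a root, giving the factor (y−13) and quotient 4y²+16y−65.
The remaining quadratic factors as (2y+13)(2y−5).

(2y+13)(2y−5)(3y+8)(y−13)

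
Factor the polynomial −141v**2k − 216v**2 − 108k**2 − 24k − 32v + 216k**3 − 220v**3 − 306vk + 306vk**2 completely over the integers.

Group: 11v(−20v**2 + 9vk − 16v + 18k**2 − 12k) + (12k + 2)(−20v**2 + 9vk − 16v + 18k**2 − 12k); both groups contain (−20v**2 + 9vk − 16v + 18k**2 − 12k), so (11v + 12k + 2) is a factor with cofactor −20v**2 + 9vk − 16v + 18k**2 − 12k.
The cofactor groups again: −20v**2 + 9vk − 16v + 18k**2 − 12k = −5v(4v + 3k) + (6k − 4)(4v + 3k); both groups contain (4v + 3k), giving −(5v − 6k + 4)(4v + 3k).

−(5v − 6k + 4)(11v + 12k + 2)(4v + 3k)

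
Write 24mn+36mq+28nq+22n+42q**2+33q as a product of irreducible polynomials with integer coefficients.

Group: 12m(2n+3q) + (14q+11)(2n+3q); both groups contain (2n+3q).

(12m+14q+11)(2n+3q)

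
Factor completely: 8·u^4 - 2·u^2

2·u^2·(2·u + 1)·(2·u - 1)

Factor out 2·u^2, leaving 4·u^2 - 1, which is a difference of two squares.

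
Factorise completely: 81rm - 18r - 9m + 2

(9m - 2)(9r - 1)

Group as (81rm - 18r) + (-9m + 2) = 9r(9m - 2) - (9m - 2).
Both groups share the factor (9m - 2).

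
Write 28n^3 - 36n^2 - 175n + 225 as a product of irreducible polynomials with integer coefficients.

Testing divisors of the constant over divisors of the leading coefficient, n = 5/2 is a root, so (2n - 5) is a factor; dividing leaves 14n^2 + 17n - 45.
The remaining quadratic factors as (2n + 5)(7n - 9).

(2n + 5)(2n - 5)(7n - 9)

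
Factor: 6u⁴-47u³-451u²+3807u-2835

(6u-5)(u+9)(u-7)(u-9)

Trying the rational-root candidates, u = 5/6 is a root, so (6u-5) is a factor; dividing leaves u³-7u²-81u+567.
Next, u = 7 is a root, so (u-7) is a factor; dividing leaves u²-81.
The remaining quadratic factors as (u-9)(u+9).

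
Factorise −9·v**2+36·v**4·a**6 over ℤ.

9·v**2·(2·v·a**3+1)·(2·v·a**3−1)

Every term has a factor of 9·v**2; factoring it out leaves 4·v**2·a**6−1.
Recognize a difference of squares with the parts 2·v·a**3 and 1.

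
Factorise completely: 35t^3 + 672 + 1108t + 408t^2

Testing divisors of the constant over divisors of the leading coefficient, t = -6/7 is a root, giving the factor (7t + 6) and quotient 5t^2 + 54t + 112.
The remaining quadratic factors as (5t + 14)(t + 8).

(5t + 14)(7t + 6)(t + 8)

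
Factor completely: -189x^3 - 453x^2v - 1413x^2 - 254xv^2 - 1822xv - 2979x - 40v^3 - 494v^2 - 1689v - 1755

Group: 3x(-63x^2 - 46xv - 198x - 8v^2 - 78v - 135) + (5v + 13)(-63x^2 - 46xv - 198x - 8v^2 - 78v - 135); both groups contain (-63x^2 - 46xv - 198x - 8v^2 - 78v - 135), so (3x + 5v + 13) is a factor with cofactor -63x^2 - 46xv - 198x - 8v^2 - 78v - 135.
The cofactor groups again: -63x^2 - 46xv - 198x - 8v^2 - 78v - 135 = -9x(7x + 2v + 15) + (-4v - 9)(7x + 2v + 15); both groups contain (7x + 2v + 15), giving -(9x + 4v + 9)(7x + 2v + 15).

-(7x + 2v + 15)(9x + 4v + 9)(3x + 5v + 13)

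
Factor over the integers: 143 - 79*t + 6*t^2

Need a pair with product 6·143 = 858 and sum -79: that's -66 and -13.
Split the middle term: 6*t^2 - 66*t - 13*t + 143 = 6*t*(t - 11) - 13*(t - 11).

(6*t - 13)*(t - 11)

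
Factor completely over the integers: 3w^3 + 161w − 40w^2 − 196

(3w − 7)(w − 4)(w − 7)

Among the possible rational roots, w = 4 is a root, giving the factor (w − 4) and quotient 3w^2 − 28w + 49.
The remaining quadratic factors as (w − 7)(3w − 7).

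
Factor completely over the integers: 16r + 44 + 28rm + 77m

(4r + 11)(7m + 4)

Group as (28rm + 16r) + (77m + 44) = 4r(7m + 4) + 11(7m + 4).
Both groups share the factor (7m + 4).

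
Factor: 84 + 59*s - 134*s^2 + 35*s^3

Testing divisors of the constant over divisors of the leading coefficient, s = 7/5 is a root, so (5*s - 7) divides it; the quotient is 7*s^2 - 17*s - 12.
The remaining quadratic factors as (s - 3)(7*s + 4).

(5*s - 7)*(7*s + 4)*(s - 3)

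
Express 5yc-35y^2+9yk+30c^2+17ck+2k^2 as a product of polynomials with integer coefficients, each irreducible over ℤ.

-(5y-5c-2k)(7y+6c+k)

Group: -7y(5y-5c-2k) + (-6c-k)(5y-5c-2k); both groups contain (5y-5c-2k).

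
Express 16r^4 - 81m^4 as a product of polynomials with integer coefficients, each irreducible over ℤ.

Write as (4r^2)² − (9m^2)², then factor 4r^2 - 9m^2 once more.

(2r - 3m)(2r + 3m)(4r^2 + 9m^2)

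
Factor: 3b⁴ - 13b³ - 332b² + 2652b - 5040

Trying the rational-root candidates, b = 7 is a root, so (b - 7) is a factor; dividing leaves 3b³ + 8b² - 276b + 720.
Continuing, b = -12 is a root, so (b + 12) divides it; the quotient is 3b² - 28b + 60.
The remaining quadratic factors as (3b - 10)(b - 6).

(3b - 10)(b + 12)(b - 6)(b - 7)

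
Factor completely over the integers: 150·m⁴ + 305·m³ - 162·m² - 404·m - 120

(5·m + 2)·(5·m - 6)·(6·m + 5)·(m + 2)

Testing divisors of the constant over divisors of the leading coefficient, m = -5/6 is a root, so (6·m + 5) divides it; the quotient is 25·m³ + 30·m² - 52·m - 24.
Next, m = -2/5 is a root, so (5·m + 2) divides it; the quotient is 5·m² + 4·m - 12.
The remaining quadratic factors as (m + 2)(5·m - 6).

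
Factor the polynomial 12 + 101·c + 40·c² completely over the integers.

Need a pair with product 40·12 = 480 and sum 101: that's 5 and 96.
Split the middle term: 40·c² + 5·c + 96·c + 12 = 5·c·(8·c + 1) + 12·(8·c + 1).

(5·c + 12)·(8·c + 1)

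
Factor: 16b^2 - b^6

Pull out the common factor b^2, leaving -b^4 + 16.
Recognize a difference of squares with the parts 4 and b^2.
-b^2 + 4 is again a difference of squares: (-b + 2)(b + 2).

-b^2(b + 2)(b - 2)(b^2 + 4)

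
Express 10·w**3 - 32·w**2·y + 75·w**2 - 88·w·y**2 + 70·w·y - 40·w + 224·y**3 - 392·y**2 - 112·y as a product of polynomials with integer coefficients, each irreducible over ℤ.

(2·w - 4·y - 1)·(5·w + 14·y)·(w - 4·y + 8)

Group: w·(10·w**2 + 8·w·y - 5·w - 56·y**2 - 14·y) + (-4·y + 8)·(10·w**2 + 8·w·y - 5·w - 56·y**2 - 14·y); both groups contain (10·w**2 + 8·w·y - 5·w - 56·y**2 - 14·y), so (w - 4·y + 8) is a factor with cofactor 10·w**2 + 8·w·y - 5·w - 56·y**2 - 14·y.
The cofactor groups again: 10·w**2 + 8·w·y - 5·w - 56·y**2 - 14·y = 2·w·(5·w + 14·y) + (-4·y - 1)·(5·w + 14·y); both groups contain (5·w + 14·y), giving (2·w - 4·y - 1)·(5·w + 14·y).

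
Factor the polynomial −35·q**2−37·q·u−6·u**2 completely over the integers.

Group: −5·q·(7·q+6·u) − u·(7·q+6·u); both groups contain (7·q+6·u).

−(5·q+u)·(7·q+6·u)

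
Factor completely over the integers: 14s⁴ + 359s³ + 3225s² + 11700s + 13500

(2s + 15)(7s + 15)(s + 10)(s + 6)

Trying the rational-root candidates, s = -6 is a root, so (s + 6) divides it; the quotient is 14s³ + 275s² + 1575s + 2250.
Continuing, s = -15/2 is a root, giving the factor (2s + 15) and quotient 7s² + 85s + 150.
The remaining quadratic factors as (s + 10)(7s + 15).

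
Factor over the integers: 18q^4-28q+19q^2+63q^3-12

Testing divisors of the constant over divisors of the leading coefficient, q = 2/3 is a root, so (3q-2) divides it; the quotient is 6q^3+25q^2+23q+6.
Then q = -3 is a root, so (q+3) is a factor; dividing leaves 6q^2+7q+2.
The remaining quadratic factors as (2q+1)(3q+2).

(2q+1)(3q+2)(3q-2)(q+3)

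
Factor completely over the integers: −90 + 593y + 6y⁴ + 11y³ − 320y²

Testing divisors of the constant over divisors of the leading coefficient, y = 5 is a root, so (y − 5) divides it; the quotient is 6y³ + 41y² − 115y + 18.
Then y = −9 is a root, so (y + 9) is a factor; dividing leaves 6y² − 13y + 2.
The remaining quadratic factors as (6y − 1)(y − 2).

(6y − 1)(y + 9)(y − 2)(y − 5)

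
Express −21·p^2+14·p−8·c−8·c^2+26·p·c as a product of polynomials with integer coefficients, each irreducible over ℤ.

−(3·p−2·c−2)·(7·p−4·c)

Group: −3·p·(7·p−4·c) + (2·c+2)·(7·p−4·c); both groups contain (7·p−4·c).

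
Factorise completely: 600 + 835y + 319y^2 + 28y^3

Trying the rational-root candidates, y = −8 is a root, giving the factor (y + 8) and quotient 28y^2 + 95y + 75.
The remaining quadratic factors as (7y + 15)(4y + 5).

(4y + 5)(7y + 15)(y + 8)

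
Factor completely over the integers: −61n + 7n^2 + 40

Need a pair with product 7·40 = 280 and sum −61: that's −5 and −56.
Split the middle term: 7n^2 − 5n − 56n + 40 = n(7n − 5) − 8(7n − 5).

(7n − 5)(n − 8)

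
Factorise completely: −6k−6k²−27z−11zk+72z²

(8z−3k−3)(9z+2k)

Group: 9z(8z−3k−3) + 2k(8z−3k−3); both groups contain (8z−3k−3).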